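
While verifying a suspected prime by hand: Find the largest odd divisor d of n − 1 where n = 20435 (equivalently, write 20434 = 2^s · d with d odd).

10217

Halving: 20434 → 10217; 10217 is odd.
So 20434 = 2^1 · 10217.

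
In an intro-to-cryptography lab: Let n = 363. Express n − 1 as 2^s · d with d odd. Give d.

181

Halving: 362 → 181; 181 is odd.
So 362 = 2^1 · 181.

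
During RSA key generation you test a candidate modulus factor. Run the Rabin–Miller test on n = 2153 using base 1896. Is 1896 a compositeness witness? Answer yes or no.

n − 1 = 2152 = 2^3 · 269, so s = 3 and d = 269.
x_0 = 1896^269 mod 2153 = 1907.
x_0 is neither 1 nor 2152, so continue squaring.
x_1 = 1907^2 mod 2153 = 232.
x_2 = 232^2 mod 2153 = 2152.
x_2 ≡ −1, so 1896 is not a witness.

no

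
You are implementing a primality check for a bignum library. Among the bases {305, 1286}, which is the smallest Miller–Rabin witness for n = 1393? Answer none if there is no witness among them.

1286

n − 1 = 1392 = 2^4 · 87, so s = 4 and d = 87.
Base 305: x_0 = 305^87 mod 1393 = 1. x_0 = 1, so 305 is not a witness.
Base 1286: x_0 = 1286^87 mod 1393 = 797. x_0 is neither 1 nor 1392, so continue squaring. x_1 = 797^2 mod 1393 = 1. x_1 = 1 but x_0 ≠ ±1, a nontrivial square root of 1 — 1286 is a witness and 1393 is composite.
The smallest witness among the given bases is 1286.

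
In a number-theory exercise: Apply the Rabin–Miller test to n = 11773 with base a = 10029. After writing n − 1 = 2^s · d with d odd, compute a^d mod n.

10379

n − 1 = 11772 = 2^2 · 2943, so s = 2 and d = 2943.
10029^2943 mod 11773 = 10379.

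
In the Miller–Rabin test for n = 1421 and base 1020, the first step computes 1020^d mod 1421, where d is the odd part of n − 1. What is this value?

1153

n − 1 = 1420 = 2^2 · 355, so s = 2 and d = 355.
1020^355 mod 1421 = 1153.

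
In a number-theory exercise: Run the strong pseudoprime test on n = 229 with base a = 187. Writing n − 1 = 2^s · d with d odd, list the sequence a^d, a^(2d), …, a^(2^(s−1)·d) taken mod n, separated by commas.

n − 1 = 228 = 2^2 · 57, so s = 2 and d = 57.
x_0 = 187^57 mod 229 = 228.
x_1 = 228^2 mod 229 = 1.

228, 1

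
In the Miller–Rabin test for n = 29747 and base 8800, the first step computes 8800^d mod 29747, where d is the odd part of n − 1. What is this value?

7197

n − 1 = 29746 = 2^1 · 14873, so s = 1 and d = 14873.
Repeated squaring mod 29747: 8800^1 ≡ 8800, 8800^2 ≡ 8559, 8800^4 ≡ 19367, 8800^8 ≡ 766, 8800^16 ≡ 21563, 8800^32 ≡ 17359, 8800^64 ≡ 27518, 8800^128 ≡ 692, 8800^256 ≡ 2912, 8800^512 ≡ 1849, 8800^1024 ≡ 27643, 8800^2048 ≡ 24260, 8800^4096 ≡ 3205, 8800^8192 ≡ 9310.
14873 = 8192 + 4096 + 2048 + 512 + 16 + 8 + 1, so 8800^14873 ≡ 9310·3205·24260·1849·21563·766·8800 ≡ 7197 (mod 29747).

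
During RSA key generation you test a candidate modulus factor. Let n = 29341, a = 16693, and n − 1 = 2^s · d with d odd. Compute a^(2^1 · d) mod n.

n − 1 = 29340 = 2^2 · 7335, so s = 2 and d = 7335.
x_0 = 16693^7335 mod 29341 = 27522.
x_1 = 27522^2 mod 29341 = 22569.

22569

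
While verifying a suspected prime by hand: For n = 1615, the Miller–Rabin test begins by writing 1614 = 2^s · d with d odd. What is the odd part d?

Halving: 1614 → 807; 807 is odd.
So 1614 = 2^1 · 807.

807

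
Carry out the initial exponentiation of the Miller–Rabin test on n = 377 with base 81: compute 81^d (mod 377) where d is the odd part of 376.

373

n − 1 = 376 = 2^3 · 47, so s = 3 and d = 47.
81^47 mod 377 = 373.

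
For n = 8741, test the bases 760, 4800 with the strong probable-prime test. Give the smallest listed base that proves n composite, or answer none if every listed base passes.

none

n − 1 = 8740 = 2^2 · 2185, so s = 2 and d = 2185.
Base 760: x_0 = 760^2185 mod 8741 = 3320. x_0 is neither 1 nor 8740, so continue squaring. x_1 = 3320^2 mod 8741 = 8740. x_1 ≡ −1, so 760 is not a witness.
Base 4800: x_0 = 4800^2185 mod 8741 = 3320. x_0 is neither 1 nor 8740, so continue squaring. x_1 = 3320^2 mod 8741 = 8740. x_1 ≡ −1, so 4800 is not a witness.
No listed base is a witness for 8741.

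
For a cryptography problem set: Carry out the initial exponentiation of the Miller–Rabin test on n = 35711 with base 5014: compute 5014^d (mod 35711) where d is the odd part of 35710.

14459

n − 1 = 35710 = 2^1 · 17855, so s = 1 and d = 17855.
Repeated squaring mod 35711: 5014^1 ≡ 5014, 5014^2 ≡ 35363, 5014^4 ≡ 13971, 5014^8 ≡ 28226, 5014^16 ≡ 30377, 5014^32 ≡ 25600, 5014^64 ≡ 27439, 5014^128 ≡ 3708, 5014^256 ≡ 529, 5014^512 ≡ 29864, 5014^1024 ≡ 11982, 5014^2048 ≡ 10104, 5014^4096 ≡ 28778, 5014^8192 ≡ 35194, 5014^16384 ≡ 17312.
17855 = 16384 + 1024 + 256 + 128 + 32 + 16 + 8 + 4 + 2 + 1, so 5014^17855 ≡ 17312·11982·529·3708·25600·30377·28226·13971·35363·5014 ≡ 14459 (mod 35711).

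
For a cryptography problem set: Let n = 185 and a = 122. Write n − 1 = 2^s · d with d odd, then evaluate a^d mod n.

138

n − 1 = 184 = 2^3 · 23, so s = 3 and d = 23.
122^23 mod 185 = 138.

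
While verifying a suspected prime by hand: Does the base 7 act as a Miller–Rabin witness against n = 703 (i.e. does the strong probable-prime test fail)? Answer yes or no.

no

n − 1 = 702 = 2^1 · 351, so s = 1 and d = 351.
x_0 = 7^351 mod 703 = 1.
x_0 = 1, so 7 is not a witness.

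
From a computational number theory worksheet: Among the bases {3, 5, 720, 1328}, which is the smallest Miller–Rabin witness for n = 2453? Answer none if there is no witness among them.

3

n − 1 = 2452 = 2^2 · 613, so s = 2 and d = 613.
Base 3: x_0 = 3^613 mod 2453 = 1380. x_0 is neither 1 nor 2452, so continue squaring. x_1 = 1380^2 mod 2453 = 872. Reached i = s−1 = 1 without hitting −1: 3 is a Miller–Rabin witness and 2453 is composite.
Base 5: x_0 = 5^613 mod 2453 = 1863. x_0 is neither 1 nor 2452, so continue squaring. x_1 = 1863^2 mod 2453 = 2227. Reached i = s−1 = 1 without hitting −1: 5 is a Miller–Rabin witness and 2453 is composite.
Base 720: x_0 = 720^613 mod 2453 = 1060. x_0 is neither 1 nor 2452, so continue squaring. x_1 = 1060^2 mod 2453 = 126. Reached i = s−1 = 1 without hitting −1: 720 is a Miller–Rabin witness and 2453 is composite.
Base 1328: x_0 = 1328^613 mod 2453 = 2173. x_0 is neither 1 nor 2452, so continue squaring. x_1 = 2173^2 mod 2453 = 2357. Reached i = s−1 = 1 without hitting −1: 1328 is a Miller–Rabin witness and 2453 is composite.
The smallest witness among the given bases is 3.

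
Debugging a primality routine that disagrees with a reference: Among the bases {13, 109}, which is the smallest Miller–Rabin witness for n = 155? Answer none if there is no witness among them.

n − 1 = 154 = 2^1 · 77, so s = 1 and d = 77.
Base 13: x_0 = 13^77 mod 155 = 48. x_0 ∉ {1, 154} and s = 1, so 13 is a Miller–Rabin witness and 155 is composite.
Base 109: x_0 = 109^77 mod 155 = 39. x_0 ∉ {1, 154} and s = 1, so 109 is a Miller–Rabin witness and 155 is composite.
The smallest witness among the given bases is 13.

13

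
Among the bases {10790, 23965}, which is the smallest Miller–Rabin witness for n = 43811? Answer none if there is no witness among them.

n − 1 = 43810 = 2^1 · 21905, so s = 1 and d = 21905.
Base 10790: x_0 = 10790^21905 mod 43811 = 21584. x_0 ∉ {1, 43810} and s = 1, so 10790 is a Miller–Rabin witness and 43811 is composite.
Base 23965: x_0 = 23965^21905 mod 43811 = 4082. x_0 ∉ {1, 43810} and s = 1, so 23965 is a Miller–Rabin witness and 43811 is composite.
The smallest witness among the given bases is 10790.

10790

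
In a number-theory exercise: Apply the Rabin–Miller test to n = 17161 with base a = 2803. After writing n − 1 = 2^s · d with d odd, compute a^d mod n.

n − 1 = 17160 = 2^3 · 2145, so s = 3 and d = 2145.
2803^2145 mod 17161 = 5896.

5896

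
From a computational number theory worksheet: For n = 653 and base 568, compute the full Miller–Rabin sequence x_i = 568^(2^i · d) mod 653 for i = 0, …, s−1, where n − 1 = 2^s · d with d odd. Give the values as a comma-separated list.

1, 1

n − 1 = 652 = 2^2 · 163, so s = 2 and d = 163.
x_0 = 568^163 mod 653 = 1.
x_1 = 1^2 mod 653 = 1.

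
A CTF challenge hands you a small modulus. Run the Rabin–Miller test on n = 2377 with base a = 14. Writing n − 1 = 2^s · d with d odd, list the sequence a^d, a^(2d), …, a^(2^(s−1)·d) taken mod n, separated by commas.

1134, 2376, 1

n − 1 = 2376 = 2^3 · 297, so s = 3 and d = 297.
x_0 = 14^297 mod 2377 = 1134.
x_1 = 1134^2 mod 2377 = 2376.
x_2 = 2376^2 mod 2377 = 1.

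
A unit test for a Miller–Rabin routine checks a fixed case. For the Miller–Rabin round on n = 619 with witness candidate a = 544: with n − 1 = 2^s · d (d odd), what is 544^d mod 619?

n − 1 = 618 = 2^1 · 309, so s = 1 and d = 309.
Repeated squaring mod 619: 544^1 ≡ 544, 544^2 ≡ 54, 544^4 ≡ 440, 544^8 ≡ 472, 544^16 ≡ 563, 544^32 ≡ 41, 544^64 ≡ 443, 544^128 ≡ 26, 544^256 ≡ 57.
309 = 256 + 32 + 16 + 4 + 1, so 544^309 ≡ 57·41·563·440·544 ≡ 1 (mod 619).

1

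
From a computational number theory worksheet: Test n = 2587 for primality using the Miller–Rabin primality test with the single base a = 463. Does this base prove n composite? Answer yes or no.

yes

n − 1 = 2586 = 2^1 · 1293, so s = 1 and d = 1293.
x_0 = 463^1293 mod 2587 = 2413.
x_0 ∉ {1, 2586} and s = 1, so 463 is a Miller–Rabin witness and 2587 is composite.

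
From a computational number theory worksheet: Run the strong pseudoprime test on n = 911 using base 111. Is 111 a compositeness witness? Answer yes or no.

n − 1 = 910 = 2^1 · 455, so s = 1 and d = 455.
x_0 = 111^455 mod 911 = 910.
x_0 = 910 ≡ −1, so 111 is not a witness.

no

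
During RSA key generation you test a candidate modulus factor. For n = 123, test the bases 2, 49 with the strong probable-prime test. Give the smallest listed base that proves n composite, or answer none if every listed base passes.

n − 1 = 122 = 2^1 · 61, so s = 1 and d = 61.
Base 2: x_0 = 2^61 mod 123 = 2. x_0 ∉ {1, 122} and s = 1, so 2 is a Miller–Rabin witness and 123 is composite.
Base 49: x_0 = 49^61 mod 123 = 49. x_0 ∉ {1, 122} and s = 1, so 49 is a Miller–Rabin witness and 123 is composite.
The smallest witness among the given bases is 2.

2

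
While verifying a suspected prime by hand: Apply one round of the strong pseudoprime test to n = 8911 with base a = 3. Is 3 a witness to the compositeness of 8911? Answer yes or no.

no

n − 1 = 8910 = 2^1 · 4455, so s = 1 and d = 4455.
x_0 = 3^4455 mod 8911 = 8910.
x_0 = 8910 ≡ −1, so 3 is not a witness.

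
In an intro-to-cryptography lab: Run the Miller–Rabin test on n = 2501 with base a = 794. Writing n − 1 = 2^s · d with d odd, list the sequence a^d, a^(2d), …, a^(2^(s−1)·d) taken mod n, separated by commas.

1831, 1221

n − 1 = 2500 = 2^2 · 625, so s = 2 and d = 625.
x_0 = 794^625 mod 2501 = 1831.
x_1 = 1831^2 mod 2501 = 1221.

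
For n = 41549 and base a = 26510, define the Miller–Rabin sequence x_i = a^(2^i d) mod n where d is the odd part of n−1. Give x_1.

n − 1 = 41548 = 2^2 · 10387, so s = 2 and d = 10387.
x_0 = 26510^10387 mod 41549 = 41548.
x_1 = 41548^2 mod 41549 = 1.

1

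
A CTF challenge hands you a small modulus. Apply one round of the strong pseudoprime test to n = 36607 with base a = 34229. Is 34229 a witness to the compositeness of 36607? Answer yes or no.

n − 1 = 36606 = 2^1 · 18303, so s = 1 and d = 18303.
x_0 = 34229^18303 mod 36607 = 1.
x_0 = 1, so 34229 is not a witness.

no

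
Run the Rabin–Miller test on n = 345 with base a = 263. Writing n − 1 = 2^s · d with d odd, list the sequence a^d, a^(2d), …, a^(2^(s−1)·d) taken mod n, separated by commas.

n − 1 = 344 = 2^3 · 43, so s = 3 and d = 43.
x_0 = 263^43 mod 345 = 122.
x_1 = 122^2 mod 345 = 49.
x_2 = 49^2 mod 345 = 331.

122, 49, 331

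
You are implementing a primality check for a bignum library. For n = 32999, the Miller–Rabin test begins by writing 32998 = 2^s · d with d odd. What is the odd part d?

16499

Halving: 32998 → 16499; 16499 is odd.
So 32998 = 2^1 · 16499.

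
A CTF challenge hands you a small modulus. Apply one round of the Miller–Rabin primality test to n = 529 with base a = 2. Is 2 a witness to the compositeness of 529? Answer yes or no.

n − 1 = 528 = 2^4 · 33, so s = 4 and d = 33.
x_0 = 2^33 mod 529 = 323.
x_0 is neither 1 nor 528, so continue squaring.
x_1 = 323^2 mod 529 = 116.
x_2 = 116^2 mod 529 = 231.
x_3 = 231^2 mod 529 = 461.
Reached i = s−1 = 3 without hitting −1: 2 is a Miller–Rabin witness and 529 is composite.

yes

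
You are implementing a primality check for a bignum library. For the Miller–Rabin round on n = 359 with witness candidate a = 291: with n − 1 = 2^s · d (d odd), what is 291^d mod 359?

358

n − 1 = 358 = 2^1 · 179, so s = 1 and d = 179.
291^179 mod 359 = 358.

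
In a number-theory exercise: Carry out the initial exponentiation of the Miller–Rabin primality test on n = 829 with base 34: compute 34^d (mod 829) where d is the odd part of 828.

n − 1 = 828 = 2^2 · 207, so s = 2 and d = 207.
34^207 mod 829 = 583.

583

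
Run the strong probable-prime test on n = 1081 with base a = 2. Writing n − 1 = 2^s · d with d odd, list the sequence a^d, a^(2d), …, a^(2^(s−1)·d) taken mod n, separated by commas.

n − 1 = 1080 = 2^3 · 135, so s = 3 and d = 135.
x_0 = 2^135 mod 1081 = 100.
x_1 = 100^2 mod 1081 = 271.
x_2 = 271^2 mod 1081 = 1014.

100, 271, 1014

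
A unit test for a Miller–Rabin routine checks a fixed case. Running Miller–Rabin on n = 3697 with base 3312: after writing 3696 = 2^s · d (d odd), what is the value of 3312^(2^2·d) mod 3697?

1131

n − 1 = 3696 = 2^4 · 231, so s = 4 and d = 231.
Repeated squaring mod 3697: 3312^1 ≡ 3312, 3312^2 ≡ 345, 3312^4 ≡ 721, 3312^8 ≡ 2261, 3312^16 ≡ 2867, 3312^32 ≡ 1258, 3312^64 ≡ 248, 3312^128 ≡ 2352.
231 = 128 + 64 + 32 + 4 + 2 + 1, so 3312^231 ≡ 2352·248·1258·721·345·3312 ≡ 643 (mod 3697).
x_0 = 643.
x_1 = 643^2 mod 3697 = 3082.
x_2 = 3082^2 mod 3697 = 1131.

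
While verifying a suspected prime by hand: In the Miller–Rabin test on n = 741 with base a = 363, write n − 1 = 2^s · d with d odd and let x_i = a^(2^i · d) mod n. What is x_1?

n − 1 = 740 = 2^2 · 185, so s = 2 and d = 185.
Repeated squaring mod 741: 363^1 ≡ 363, 363^2 ≡ 612, 363^4 ≡ 339, 363^8 ≡ 66, 363^16 ≡ 651, 363^32 ≡ 690, 363^64 ≡ 378, 363^128 ≡ 612.
185 = 128 + 32 + 16 + 8 + 1, so 363^185 ≡ 612·690·651·66·363 ≡ 51 (mod 741).
x_0 = 51.
x_1 = 51^2 mod 741 = 378.

378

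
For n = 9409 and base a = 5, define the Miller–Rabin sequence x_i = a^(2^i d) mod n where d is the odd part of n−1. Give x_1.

n − 1 = 9408 = 2^6 · 147, so s = 6 and d = 147.
x_0 = 5^147 mod 9409 = 2106.
x_1 = 2106^2 mod 9409 = 3597.

3597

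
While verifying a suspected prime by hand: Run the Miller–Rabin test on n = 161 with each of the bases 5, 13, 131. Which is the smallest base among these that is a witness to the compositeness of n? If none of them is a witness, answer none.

n − 1 = 160 = 2^5 · 5, so s = 5 and d = 5.
Base 5: x_0 = 5^5 mod 161 = 66. x_0 is neither 1 nor 160, so continue squaring. x_1 = 66^2 mod 161 = 9. x_2 = 9^2 mod 161 = 81. x_3 = 81^2 mod 161 = 121. x_4 = 121^2 mod 161 = 151. Reached i = s−1 = 4 without hitting −1: 5 is a Miller–Rabin witness and 161 is composite.
Base 13: x_0 = 13^5 mod 161 = 27. x_0 is neither 1 nor 160, so continue squaring. x_1 = 27^2 mod 161 = 85. x_2 = 85^2 mod 161 = 141. x_3 = 141^2 mod 161 = 78. x_4 = 78^2 mod 161 = 127. Reached i = s−1 = 4 without hitting −1: 13 is a Miller–Rabin witness and 161 is composite.
Base 131: x_0 = 131^5 mod 161 = 52. x_0 is neither 1 nor 160, so continue squaring. x_1 = 52^2 mod 161 = 128. x_2 = 128^2 mod 161 = 123. x_3 = 123^2 mod 161 = 156. x_4 = 156^2 mod 161 = 25. Reached i = s−1 = 4 without hitting −1: 131 is a Miller–Rabin witness and 161 is composite.
The smallest witness among the given bases is 5.

5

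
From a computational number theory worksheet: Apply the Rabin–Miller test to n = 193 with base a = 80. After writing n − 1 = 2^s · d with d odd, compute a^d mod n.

164

n − 1 = 192 = 2^6 · 3, so s = 6 and d = 3.
80^3 mod 193 = 164.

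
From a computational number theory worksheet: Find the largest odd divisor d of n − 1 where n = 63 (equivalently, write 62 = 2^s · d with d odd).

Halving: 62 → 31; 31 is odd.
So 62 = 2^1 · 31.

31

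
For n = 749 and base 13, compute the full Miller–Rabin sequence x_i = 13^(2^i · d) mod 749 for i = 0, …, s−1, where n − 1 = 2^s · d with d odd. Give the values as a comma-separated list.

n − 1 = 748 = 2^2 · 187, so s = 2 and d = 187.
x_0 = 13^187 mod 749 = 48.
x_1 = 48^2 mod 749 = 57.

48, 57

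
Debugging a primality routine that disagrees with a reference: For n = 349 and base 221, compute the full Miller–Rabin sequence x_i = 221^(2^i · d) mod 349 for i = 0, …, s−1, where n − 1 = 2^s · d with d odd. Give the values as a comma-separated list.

n − 1 = 348 = 2^2 · 87, so s = 2 and d = 87.
x_0 = 221^87 mod 349 = 213.
x_1 = 213^2 mod 349 = 348.

213, 348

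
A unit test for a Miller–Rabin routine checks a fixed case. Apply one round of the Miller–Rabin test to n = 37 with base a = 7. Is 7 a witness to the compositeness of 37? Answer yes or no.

n − 1 = 36 = 2^2 · 9, so s = 2 and d = 9.
x_0 = 7^9 mod 37 = 1.
x_0 = 1, so 7 is not a witness.

no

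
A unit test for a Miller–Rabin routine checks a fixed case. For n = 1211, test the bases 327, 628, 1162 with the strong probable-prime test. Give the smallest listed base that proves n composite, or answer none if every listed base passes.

n − 1 = 1210 = 2^1 · 605, so s = 1 and d = 605.
Base 327: x_0 = 327^605 mod 1211 = 458. x_0 ∉ {1, 1210} and s = 1, so 327 is a Miller–Rabin witness and 1211 is composite.
Base 628: x_0 = 628^605 mod 1211 = 297. x_0 ∉ {1, 1210} and s = 1, so 628 is a Miller–Rabin witness and 1211 is composite.
Base 1162: x_0 = 1162^605 mod 1211 = 1029. x_0 ∉ {1, 1210} and s = 1, so 1162 is a Miller–Rabin witness and 1211 is composite.
The smallest witness among the given bases is 327.

327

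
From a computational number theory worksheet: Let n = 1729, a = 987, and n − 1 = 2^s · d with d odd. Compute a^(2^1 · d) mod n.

n − 1 = 1728 = 2^6 · 27, so s = 6 and d = 27.
By repeated squaring, 987^27 ≡ 987 (mod 1729).
x_0 = 987.
x_1 = 987^2 mod 1729 = 742.

742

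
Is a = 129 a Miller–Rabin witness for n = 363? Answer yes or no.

yes

n − 1 = 362 = 2^1 · 181, so s = 1 and d = 181.
x_0 = 129^181 mod 363 = 294.
x_0 ∉ {1, 362} and s = 1, so 129 is a Miller–Rabin witness and 363 is composite.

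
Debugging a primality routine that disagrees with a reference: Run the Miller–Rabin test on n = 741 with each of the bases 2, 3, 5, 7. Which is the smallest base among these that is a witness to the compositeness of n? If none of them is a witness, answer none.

n − 1 = 740 = 2^2 · 185, so s = 2 and d = 185.
Base 2: x_0 = 2^185 mod 741 = 32. x_0 is neither 1 nor 740, so continue squaring. x_1 = 32^2 mod 741 = 283. Reached i = s−1 = 1 without hitting −1: 2 is a Miller–Rabin witness and 741 is composite.
Base 3: x_0 = 3^185 mod 741 = 243. x_0 is neither 1 nor 740, so continue squaring. x_1 = 243^2 mod 741 = 510. Reached i = s−1 = 1 without hitting −1: 3 is a Miller–Rabin witness and 741 is composite.
Base 5: x_0 = 5^185 mod 741 = 161. x_0 is neither 1 nor 740, so continue squaring. x_1 = 161^2 mod 741 = 727. Reached i = s−1 = 1 without hitting −1: 5 is a Miller–Rabin witness and 741 is composite.
Base 7: x_0 = 7^185 mod 741 = 505. x_0 is neither 1 nor 740, so continue squaring. x_1 = 505^2 mod 741 = 121. Reached i = s−1 = 1 without hitting −1: 7 is a Miller–Rabin witness and 741 is composite.
The smallest witness among the given bases is 2.

2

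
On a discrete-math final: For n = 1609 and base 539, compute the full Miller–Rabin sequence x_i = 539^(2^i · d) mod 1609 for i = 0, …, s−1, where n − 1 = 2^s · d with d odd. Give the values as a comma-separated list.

n − 1 = 1608 = 2^3 · 201, so s = 3 and d = 201.
x_0 = 539^201 mod 1609 = 1086.
x_1 = 1086^2 mod 1609 = 1608.
x_2 = 1608^2 mod 1609 = 1.

1086, 1608, 1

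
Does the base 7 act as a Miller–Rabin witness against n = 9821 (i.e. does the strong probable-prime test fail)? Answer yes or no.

yes

n − 1 = 9820 = 2^2 · 2455, so s = 2 and d = 2455.
By repeated squaring, 7^2455 ≡ 3010 (mod 9821).
x_0 = 7^2455 mod 9821 = 3010.
x_0 is neither 1 nor 9820, so continue squaring.
x_1 = 3010^2 mod 9821 = 5138.
Reached i = s−1 = 1 without hitting −1: 7 is a Miller–Rabin witness and 9821 is composite.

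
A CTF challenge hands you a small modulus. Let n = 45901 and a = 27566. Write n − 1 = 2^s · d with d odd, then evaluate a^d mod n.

n − 1 = 45900 = 2^2 · 11475, so s = 2 and d = 11475.
Repeated squaring mod 45901: 27566^1 ≡ 27566, 27566^2 ≡ 39202, 27566^4 ≡ 31324, 27566^8 ≡ 13200, 27566^16 ≡ 45705, 27566^32 ≡ 38416, 27566^64 ≡ 26005, 27566^128 ≡ 592, 27566^256 ≡ 29157, 27566^512 ≡ 44129, 27566^1024 ≡ 18716, 27566^2048 ≡ 18125, 27566^4096 ≡ 2168, 27566^8192 ≡ 18322.
11475 = 8192 + 2048 + 1024 + 128 + 64 + 16 + 2 + 1, so 27566^11475 ≡ 18322·18125·18716·592·26005·45705·39202·27566 ≡ 8288 (mod 45901).

8288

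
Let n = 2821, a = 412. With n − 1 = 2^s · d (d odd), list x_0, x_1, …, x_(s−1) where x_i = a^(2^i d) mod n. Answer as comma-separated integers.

1210, 1

n − 1 = 2820 = 2^2 · 705, so s = 2 and d = 705.
x_0 = 412^705 mod 2821 = 1210.
x_1 = 1210^2 mod 2821 = 1.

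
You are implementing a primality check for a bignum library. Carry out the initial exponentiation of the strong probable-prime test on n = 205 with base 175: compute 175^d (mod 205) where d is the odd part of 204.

140

n − 1 = 204 = 2^2 · 51, so s = 2 and d = 51.
175^51 mod 205 = 140.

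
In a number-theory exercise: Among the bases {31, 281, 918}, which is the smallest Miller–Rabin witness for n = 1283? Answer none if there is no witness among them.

n − 1 = 1282 = 2^1 · 641, so s = 1 and d = 641.
Base 31: x_0 = 31^641 mod 1283 = 1. x_0 = 1, so 31 is not a witness.
Base 281: x_0 = 281^641 mod 1283 = 1282. x_0 = 1282 ≡ −1, so 281 is not a witness.
Base 918: x_0 = 918^641 mod 1283 = 1282. x_0 = 1282 ≡ −1, so 918 is not a witness.
No listed base is a witness for 1283.

none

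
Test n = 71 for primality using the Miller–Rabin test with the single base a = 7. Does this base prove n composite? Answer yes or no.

n − 1 = 70 = 2^1 · 35, so s = 1 and d = 35.
Repeated squaring mod 71: 7^1 ≡ 7, 7^2 ≡ 49, 7^4 ≡ 58, 7^8 ≡ 27, 7^16 ≡ 19, 7^32 ≡ 6.
35 = 32 + 2 + 1, so 7^35 ≡ 6·49·7 ≡ 70 (mod 71).
x_0 = 7^35 mod 71 = 70.
x_0 = 70 ≡ −1, so 7 is not a witness.

no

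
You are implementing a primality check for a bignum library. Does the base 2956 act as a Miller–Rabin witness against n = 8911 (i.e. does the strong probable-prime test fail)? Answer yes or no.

n − 1 = 8910 = 2^1 · 4455, so s = 1 and d = 4455.
x_0 = 2956^4455 mod 8911 = 267.
x_0 ∉ {1, 8910} and s = 1, so 2956 is a Miller–Rabin witness and 8911 is composite.

yes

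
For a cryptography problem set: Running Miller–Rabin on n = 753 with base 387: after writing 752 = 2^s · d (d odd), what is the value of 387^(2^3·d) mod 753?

n − 1 = 752 = 2^4 · 47, so s = 4 and d = 47.
Repeated squaring mod 753: 387^1 ≡ 387, 387^2 ≡ 675, 387^4 ≡ 60, 387^8 ≡ 588, 387^16 ≡ 117, 387^32 ≡ 135.
47 = 32 + 8 + 4 + 2 + 1, so 387^47 ≡ 135·588·60·675·387 ≡ 321 (mod 753).
x_0 = 321.
x_1 = 321^2 mod 753 = 633.
x_2 = 633^2 mod 753 = 93.
x_3 = 93^2 mod 753 = 366.

366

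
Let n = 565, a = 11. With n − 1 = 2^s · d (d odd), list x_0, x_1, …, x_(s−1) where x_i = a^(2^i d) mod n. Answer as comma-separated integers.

441, 121

n − 1 = 564 = 2^2 · 141, so s = 2 and d = 141.
x_0 = 11^141 mod 565 = 441.
x_1 = 441^2 mod 565 = 121.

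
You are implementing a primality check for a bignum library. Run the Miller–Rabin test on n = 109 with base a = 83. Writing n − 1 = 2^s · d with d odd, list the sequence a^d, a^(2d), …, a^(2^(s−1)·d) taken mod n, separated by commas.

108, 1

n − 1 = 108 = 2^2 · 27, so s = 2 and d = 27.
x_0 = 83^27 mod 109 = 108.
x_1 = 108^2 mod 109 = 1.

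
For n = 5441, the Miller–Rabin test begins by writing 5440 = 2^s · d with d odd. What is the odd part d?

85

Halving: 5440 → 2720 → 1360 → 680 → 340 → 170 → 85; 85 is odd.
So 5440 = 2^6 · 85.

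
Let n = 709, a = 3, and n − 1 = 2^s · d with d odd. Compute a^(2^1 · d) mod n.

1

n − 1 = 708 = 2^2 · 177, so s = 2 and d = 177.
Repeated squaring mod 709: 3^1 ≡ 3, 3^2 ≡ 9, 3^4 ≡ 81, 3^8 ≡ 180, 3^16 ≡ 495, 3^32 ≡ 420, 3^64 ≡ 568, 3^128 ≡ 29.
177 = 128 + 32 + 16 + 1, so 3^177 ≡ 29·420·495·3 ≡ 1 (mod 709).
x_0 = 1.
x_1 = 1^2 mod 709 = 1.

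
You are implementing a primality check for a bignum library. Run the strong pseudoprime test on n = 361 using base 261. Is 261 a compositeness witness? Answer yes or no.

yes

n − 1 = 360 = 2^3 · 45, so s = 3 and d = 45.
x_0 = 261^45 mod 361 = 18.
x_0 is neither 1 nor 360, so continue squaring.
x_1 = 18^2 mod 361 = 324.
x_2 = 324^2 mod 361 = 286.
Reached i = s−1 = 2 without hitting −1: 261 is a Miller–Rabin witness and 361 is composite.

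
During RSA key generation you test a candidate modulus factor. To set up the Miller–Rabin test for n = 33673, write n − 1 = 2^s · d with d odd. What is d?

4209

Halving: 33672 → 16836 → 8418 → 4209; 4209 is odd.
So 33672 = 2^3 · 4209.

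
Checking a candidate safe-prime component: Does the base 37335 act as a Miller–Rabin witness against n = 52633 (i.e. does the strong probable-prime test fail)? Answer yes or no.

n − 1 = 52632 = 2^3 · 6579, so s = 3 and d = 6579.
x_0 = 37335^6579 mod 52633 = 1.
x_0 = 1, so 37335 is not a witness.

no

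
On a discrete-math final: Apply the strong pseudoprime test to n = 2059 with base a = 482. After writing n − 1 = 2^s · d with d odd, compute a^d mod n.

969

n − 1 = 2058 = 2^1 · 1029, so s = 1 and d = 1029.
482^1029 mod 2059 = 969.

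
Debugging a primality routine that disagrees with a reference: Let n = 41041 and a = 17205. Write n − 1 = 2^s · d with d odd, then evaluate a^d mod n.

n − 1 = 41040 = 2^4 · 2565, so s = 4 and d = 2565.
17205^2565 mod 41041 = 27292.

27292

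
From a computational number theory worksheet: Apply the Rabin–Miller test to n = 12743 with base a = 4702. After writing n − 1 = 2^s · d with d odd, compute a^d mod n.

1

n − 1 = 12742 = 2^1 · 6371, so s = 1 and d = 6371.
4702^6371 mod 12743 = 1.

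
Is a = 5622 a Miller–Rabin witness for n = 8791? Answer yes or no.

yes

n − 1 = 8790 = 2^1 · 4395, so s = 1 and d = 4395.
x_0 = 5622^4395 mod 8791 = 1951.
x_0 ∉ {1, 8790} and s = 1, so 5622 is a Miller–Rabin witness and 8791 is composite.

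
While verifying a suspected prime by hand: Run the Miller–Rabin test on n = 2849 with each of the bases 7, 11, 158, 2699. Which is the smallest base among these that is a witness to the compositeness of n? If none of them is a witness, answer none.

n − 1 = 2848 = 2^5 · 89, so s = 5 and d = 89.
Base 7: x_0 = 7^89 mod 2849 = 756. x_0 is neither 1 nor 2848, so continue squaring. x_1 = 756^2 mod 2849 = 1736. x_2 = 1736^2 mod 2849 = 2303. x_3 = 2303^2 mod 2849 = 1820. x_4 = 1820^2 mod 2849 = 1862. Reached i = s−1 = 4 without hitting −1: 7 is a Miller–Rabin witness and 2849 is composite.
Base 11: x_0 = 11^89 mod 2849 = 1507. x_0 is neither 1 nor 2848, so continue squaring. x_1 = 1507^2 mod 2849 = 396. x_2 = 396^2 mod 2849 = 121. x_3 = 121^2 mod 2849 = 396. x_4 = 396^2 mod 2849 = 121. Reached i = s−1 = 4 without hitting −1: 11 is a Miller–Rabin witness and 2849 is composite.
Base 158: x_0 = 158^89 mod 2849 = 1136. x_0 is neither 1 nor 2848, so continue squaring. x_1 = 1136^2 mod 2849 = 2748. x_2 = 2748^2 mod 2849 = 1654. x_3 = 1654^2 mod 2849 = 676. x_4 = 676^2 mod 2849 = 1136. Reached i = s−1 = 4 without hitting −1: 158 is a Miller–Rabin witness and 2849 is composite.
Base 2699: x_0 = 2699^89 mod 2849 = 1906. x_0 is neither 1 nor 2848, so continue squaring. x_1 = 1906^2 mod 2849 = 361. x_2 = 361^2 mod 2849 = 2116. x_3 = 2116^2 mod 2849 = 1677. x_4 = 1677^2 mod 2849 = 366. Reached i = s−1 = 4 without hitting −1: 2699 is a Miller–Rabin witness and 2849 is composite.
The smallest witness among the given bases is 7.

7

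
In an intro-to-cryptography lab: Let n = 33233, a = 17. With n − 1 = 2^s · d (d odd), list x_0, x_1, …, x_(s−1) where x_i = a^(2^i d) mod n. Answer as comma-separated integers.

28101, 16888, 32171, 31155

n − 1 = 33232 = 2^4 · 2077, so s = 4 and d = 2077.
x_0 = 17^2077 mod 33233 = 28101.
x_1 = 28101^2 mod 33233 = 16888.
x_2 = 16888^2 mod 33233 = 32171.
x_3 = 32171^2 mod 33233 = 31155.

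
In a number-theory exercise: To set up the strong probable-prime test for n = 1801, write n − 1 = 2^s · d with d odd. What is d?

Halving: 1800 → 900 → 450 → 225; 225 is odd.
So 1800 = 2^3 · 225.

225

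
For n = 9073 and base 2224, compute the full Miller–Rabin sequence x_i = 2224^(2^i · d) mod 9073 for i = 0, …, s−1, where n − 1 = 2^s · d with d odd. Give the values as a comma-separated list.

n − 1 = 9072 = 2^4 · 567, so s = 4 and d = 567.
x_0 = 2224^567 mod 9073 = 7784.
x_1 = 7784^2 mod 9073 = 1162.
x_2 = 1162^2 mod 9073 = 7440.
x_3 = 7440^2 mod 9073 = 8300.

7784, 1162, 7440, 8300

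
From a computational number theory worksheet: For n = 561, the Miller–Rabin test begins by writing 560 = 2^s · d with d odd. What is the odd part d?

Halving: 560 → 280 → 140 → 70 → 35; 35 is odd.
So 560 = 2^4 · 35.

35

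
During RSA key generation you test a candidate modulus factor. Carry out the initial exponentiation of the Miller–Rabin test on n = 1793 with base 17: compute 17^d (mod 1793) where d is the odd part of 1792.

n − 1 = 1792 = 2^8 · 7, so s = 8 and d = 7.
Repeated squaring mod 1793: 17^1 ≡ 17, 17^2 ≡ 289, 17^4 ≡ 1043.
7 = 4 + 2 + 1, so 17^7 ≡ 1043·289·17 ≡ 1658 (mod 1793).

1658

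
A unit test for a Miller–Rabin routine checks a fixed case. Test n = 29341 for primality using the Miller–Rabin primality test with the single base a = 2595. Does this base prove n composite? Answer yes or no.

n − 1 = 29340 = 2^2 · 7335, so s = 2 and d = 7335.
x_0 = 2595^7335 mod 29341 = 13980.
x_0 is neither 1 nor 29340, so continue squaring.
x_1 = 13980^2 mod 29341 = 29340.
x_1 ≡ −1, so 2595 is not a witness.

no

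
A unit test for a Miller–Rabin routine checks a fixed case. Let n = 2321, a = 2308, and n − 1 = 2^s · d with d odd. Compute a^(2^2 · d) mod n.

n − 1 = 2320 = 2^4 · 145, so s = 4 and d = 145.
x_0 = 2308^145 mod 2321 = 67.
x_1 = 67^2 mod 2321 = 2168.
x_2 = 2168^2 mod 2321 = 199.

199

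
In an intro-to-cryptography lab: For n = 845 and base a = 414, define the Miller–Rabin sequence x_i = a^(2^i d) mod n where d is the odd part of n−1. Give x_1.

641

n − 1 = 844 = 2^2 · 211, so s = 2 and d = 211.
x_0 = 414^211 mod 845 = 119.
x_1 = 119^2 mod 845 = 641.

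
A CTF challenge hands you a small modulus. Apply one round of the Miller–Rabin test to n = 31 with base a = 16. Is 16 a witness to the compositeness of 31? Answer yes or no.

n − 1 = 30 = 2^1 · 15, so s = 1 and d = 15.
By repeated squaring, 16^15 ≡ 1 (mod 31).
x_0 = 16^15 mod 31 = 1.
x_0 = 1, so 16 is not a witness.

no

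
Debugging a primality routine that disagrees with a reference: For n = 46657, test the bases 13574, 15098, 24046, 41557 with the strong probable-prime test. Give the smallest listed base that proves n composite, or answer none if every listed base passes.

15098

n − 1 = 46656 = 2^6 · 729, so s = 6 and d = 729.
Base 13574: x_0 = 13574^729 mod 46657 = 36106. x_0 is neither 1 nor 46656, so continue squaring. x_1 = 36106^2 mod 46657 = 46656. x_1 ≡ −1, so 13574 is not a witness.
Base 15098: x_0 = 15098^729 mod 46657 = 18790. x_0 is neither 1 nor 46656, so continue squaring. x_1 = 18790^2 mod 46657 = 10581. x_2 = 10581^2 mod 46657 = 27418. x_3 = 27418^2 mod 46657 = 9140. x_4 = 9140^2 mod 46657 = 23570. x_5 = 23570^2 mod 46657 = 1. x_5 = 1 but x_4 ≠ ±1, a nontrivial square root of 1 — 15098 is a witness and 46657 is composite.
Base 24046: x_0 = 24046^729 mod 46657 = 7697. x_0 is neither 1 nor 46656, so continue squaring. x_1 = 7697^2 mod 46657 = 36076. x_2 = 36076^2 mod 46657 = 27418. x_3 = 27418^2 mod 46657 = 9140. x_4 = 9140^2 mod 46657 = 23570. x_5 = 23570^2 mod 46657 = 1. x_5 = 1 but x_4 ≠ ±1, a nontrivial square root of 1 — 24046 is a witness and 46657 is composite.
Base 41557: x_0 = 41557^729 mod 46657 = 12364. x_0 is neither 1 nor 46656, so continue squaring. x_1 = 12364^2 mod 46657 = 20164. x_2 = 20164^2 mod 46657 = 17798. x_3 = 17798^2 mod 46657 = 14431. x_4 = 14431^2 mod 46657 = 23570. x_5 = 23570^2 mod 46657 = 1. x_5 = 1 but x_4 ≠ ±1, a nontrivial square root of 1 — 41557 is a witness and 46657 is composite.
The smallest witness among the given bases is 15098.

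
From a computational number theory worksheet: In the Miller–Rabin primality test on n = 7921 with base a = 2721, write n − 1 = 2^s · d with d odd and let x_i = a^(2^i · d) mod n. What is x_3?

n − 1 = 7920 = 2^4 · 495, so s = 4 and d = 495.
x_0 = 2721^495 mod 7921 = 3305.
x_1 = 3305^2 mod 7921 = 7887.
x_2 = 7887^2 mod 7921 = 1156.
x_3 = 1156^2 mod 7921 = 5608.

5608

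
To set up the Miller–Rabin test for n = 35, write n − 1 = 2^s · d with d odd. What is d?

Halving: 34 → 17; 17 is odd.
So 34 = 2^1 · 17.

17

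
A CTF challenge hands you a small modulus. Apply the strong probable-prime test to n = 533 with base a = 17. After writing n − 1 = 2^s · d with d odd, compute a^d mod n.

n − 1 = 532 = 2^2 · 133, so s = 2 and d = 133.
By repeated squaring, 17^133 ≡ 186 (mod 533).

186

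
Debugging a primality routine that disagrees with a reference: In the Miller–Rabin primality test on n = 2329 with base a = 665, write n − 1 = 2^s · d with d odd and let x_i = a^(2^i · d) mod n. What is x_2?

2073

n − 1 = 2328 = 2^3 · 291, so s = 3 and d = 291.
x_0 = 665^291 mod 2329 = 314.
x_1 = 314^2 mod 2329 = 778.
x_2 = 778^2 mod 2329 = 2073.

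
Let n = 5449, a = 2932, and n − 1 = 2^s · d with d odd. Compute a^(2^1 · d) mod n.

n − 1 = 5448 = 2^3 · 681, so s = 3 and d = 681.
x_0 = 2932^681 mod 5449 = 78.
x_1 = 78^2 mod 5449 = 635.

635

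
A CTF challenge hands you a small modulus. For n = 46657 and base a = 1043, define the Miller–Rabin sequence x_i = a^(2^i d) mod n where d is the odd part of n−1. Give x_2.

23570

n − 1 = 46656 = 2^6 · 729, so s = 6 and d = 729.
x_0 = 1043^729 mod 46657 = 42810.
x_1 = 42810^2 mod 46657 = 9140.
x_2 = 9140^2 mod 46657 = 23570.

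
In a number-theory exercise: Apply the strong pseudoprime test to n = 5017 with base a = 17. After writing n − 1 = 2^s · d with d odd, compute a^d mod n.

4942

n − 1 = 5016 = 2^3 · 627, so s = 3 and d = 627.
17^627 mod 5017 = 4942.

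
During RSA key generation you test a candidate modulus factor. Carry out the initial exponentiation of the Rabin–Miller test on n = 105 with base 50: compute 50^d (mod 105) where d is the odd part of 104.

n − 1 = 104 = 2^3 · 13, so s = 3 and d = 13.
50^13 mod 105 = 50.

50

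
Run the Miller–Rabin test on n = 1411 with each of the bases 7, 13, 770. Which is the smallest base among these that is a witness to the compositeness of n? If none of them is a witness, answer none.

n − 1 = 1410 = 2^1 · 705, so s = 1 and d = 705.
Base 7: x_0 = 7^705 mod 1411 = 534. x_0 ∉ {1, 1410} and s = 1, so 7 is a Miller–Rabin witness and 1411 is composite.
Base 13: x_0 = 13^705 mod 1411 = 251. x_0 ∉ {1, 1410} and s = 1, so 13 is a Miller–Rabin witness and 1411 is composite.
Base 770: x_0 = 770^705 mod 1411 = 1059. x_0 ∉ {1, 1410} and s = 1, so 770 is a Miller–Rabin witness and 1411 is composite.
The smallest witness among the given bases is 7.

7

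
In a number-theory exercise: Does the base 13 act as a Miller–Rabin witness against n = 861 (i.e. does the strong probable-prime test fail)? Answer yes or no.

yes

n − 1 = 860 = 2^2 · 215, so s = 2 and d = 215.
Repeated squaring mod 861: 13^1 ≡ 13, 13^2 ≡ 169, 13^4 ≡ 148, 13^8 ≡ 379, 13^16 ≡ 715, 13^32 ≡ 652, 13^64 ≡ 631, 13^128 ≡ 379.
215 = 128 + 64 + 16 + 4 + 2 + 1, so 13^215 ≡ 379·631·715·148·169·13 ≡ 55 (mod 861).
x_0 = 13^215 mod 861 = 55.
x_0 is neither 1 nor 860, so continue squaring.
x_1 = 55^2 mod 861 = 442.
Reached i = s−1 = 1 without hitting −1: 13 is a Miller–Rabin witness and 861 is composite.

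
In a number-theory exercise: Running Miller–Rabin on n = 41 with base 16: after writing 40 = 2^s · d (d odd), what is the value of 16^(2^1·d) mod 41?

n − 1 = 40 = 2^3 · 5, so s = 3 and d = 5.
x_0 = 16^5 mod 41 = 1.
x_1 = 1^2 mod 41 = 1.

1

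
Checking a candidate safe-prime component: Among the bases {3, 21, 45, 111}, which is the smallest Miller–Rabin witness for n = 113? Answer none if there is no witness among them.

none

n − 1 = 112 = 2^4 · 7, so s = 4 and d = 7.
Base 3: x_0 = 3^7 mod 113 = 40. x_0 is neither 1 nor 112, so continue squaring. x_1 = 40^2 mod 113 = 18. x_2 = 18^2 mod 113 = 98. x_3 = 98^2 mod 113 = 112. x_3 ≡ −1, so 3 is not a witness.
Base 21: x_0 = 21^7 mod 113 = 73. x_0 is neither 1 nor 112, so continue squaring. x_1 = 73^2 mod 113 = 18. x_2 = 18^2 mod 113 = 98. x_3 = 98^2 mod 113 = 112. x_3 ≡ −1, so 21 is not a witness.
Base 45: x_0 = 45^7 mod 113 = 78. x_0 is neither 1 nor 112, so continue squaring. x_1 = 78^2 mod 113 = 95. x_2 = 95^2 mod 113 = 98. x_3 = 98^2 mod 113 = 112. x_3 ≡ −1, so 45 is not a witness.
Base 111: x_0 = 111^7 mod 113 = 98. x_0 is neither 1 nor 112, so continue squaring. x_1 = 98^2 mod 113 = 112. x_1 ≡ −1, so 111 is not a witness.
No listed base is a witness for 113.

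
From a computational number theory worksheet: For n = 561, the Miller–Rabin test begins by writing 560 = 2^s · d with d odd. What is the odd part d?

Halving: 560 → 280 → 140 → 70 → 35; 35 is odd.
So 560 = 2^4 · 35.

35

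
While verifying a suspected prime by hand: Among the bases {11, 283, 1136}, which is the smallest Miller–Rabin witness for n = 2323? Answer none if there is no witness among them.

n − 1 = 2322 = 2^1 · 1161, so s = 1 and d = 1161.
Base 11: x_0 = 11^1161 mod 2323 = 520. x_0 ∉ {1, 2322} and s = 1, so 11 is a Miller–Rabin witness and 2323 is composite.
Base 283: x_0 = 283^1161 mod 2323 = 1997. x_0 ∉ {1, 2322} and s = 1, so 283 is a Miller–Rabin witness and 2323 is composite.
Base 1136: x_0 = 1136^1161 mod 2323 = 1797. x_0 ∉ {1, 2322} and s = 1, so 1136 is a Miller–Rabin witness and 2323 is composite.
The smallest witness among the given bases is 11.

11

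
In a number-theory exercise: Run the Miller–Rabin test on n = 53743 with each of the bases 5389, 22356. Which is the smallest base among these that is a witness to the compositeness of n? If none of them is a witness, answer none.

n − 1 = 53742 = 2^1 · 26871, so s = 1 and d = 26871.
Base 5389: x_0 = 5389^26871 mod 53743 = 10691. x_0 ∉ {1, 53742} and s = 1, so 5389 is a Miller–Rabin witness and 53743 is composite.
Base 22356: x_0 = 22356^26871 mod 53743 = 21423. x_0 ∉ {1, 53742} and s = 1, so 22356 is a Miller–Rabin witness and 53743 is composite.
The smallest witness among the given bases is 5389.

5389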